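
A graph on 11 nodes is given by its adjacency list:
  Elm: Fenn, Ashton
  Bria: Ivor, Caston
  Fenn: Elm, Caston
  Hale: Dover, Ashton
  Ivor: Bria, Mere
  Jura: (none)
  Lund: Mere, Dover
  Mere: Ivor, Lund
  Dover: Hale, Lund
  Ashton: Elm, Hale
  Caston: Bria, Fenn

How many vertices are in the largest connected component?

10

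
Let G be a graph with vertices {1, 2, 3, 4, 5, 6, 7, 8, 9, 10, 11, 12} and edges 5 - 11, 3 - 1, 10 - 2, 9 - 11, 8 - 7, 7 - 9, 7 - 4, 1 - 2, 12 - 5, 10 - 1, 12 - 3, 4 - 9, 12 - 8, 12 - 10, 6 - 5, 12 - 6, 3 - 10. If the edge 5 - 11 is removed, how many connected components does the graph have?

5 and 11 are still connected via 5-12-8-7-9-11, so the component count stays at 1.

1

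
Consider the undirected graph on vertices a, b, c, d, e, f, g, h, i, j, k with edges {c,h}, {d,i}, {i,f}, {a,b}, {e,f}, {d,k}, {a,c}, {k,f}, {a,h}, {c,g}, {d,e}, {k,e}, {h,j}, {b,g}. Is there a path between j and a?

Yes

From j we can reach a, b, c, g, h, j, which includes a.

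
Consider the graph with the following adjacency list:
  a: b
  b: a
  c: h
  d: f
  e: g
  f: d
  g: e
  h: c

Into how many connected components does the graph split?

4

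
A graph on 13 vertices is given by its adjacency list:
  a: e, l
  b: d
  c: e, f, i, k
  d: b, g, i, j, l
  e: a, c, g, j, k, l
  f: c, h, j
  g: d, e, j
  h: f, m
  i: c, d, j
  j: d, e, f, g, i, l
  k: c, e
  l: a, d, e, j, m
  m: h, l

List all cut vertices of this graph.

Removing d increases the component count from 1 to 2, so d is a cut vertex.
By contrast removing f leaves 1 component; it is not a cut vertex. No other vertex is a cut vertex either.

d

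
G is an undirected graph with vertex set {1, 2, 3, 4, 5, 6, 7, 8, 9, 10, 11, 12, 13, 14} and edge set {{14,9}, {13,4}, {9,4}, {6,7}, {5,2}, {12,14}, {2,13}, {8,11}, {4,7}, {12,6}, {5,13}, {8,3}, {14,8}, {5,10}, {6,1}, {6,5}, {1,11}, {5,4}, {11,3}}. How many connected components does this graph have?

1

Starting from 1 we can reach 1, 2, 3, 4, 5, 6, 7, 8, 9, 10, 11, 12, 13, 14. That is one component of size 14.
Total: 1 component.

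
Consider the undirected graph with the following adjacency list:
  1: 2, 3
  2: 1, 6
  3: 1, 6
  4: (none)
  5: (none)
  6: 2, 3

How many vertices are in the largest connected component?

4

5 is isolated — a component by itself.
4 is isolated — a component by itself.
Starting from 1 we can reach 1, 2, 3, 6. That is one component of size 4.
The largest has 4 vertices.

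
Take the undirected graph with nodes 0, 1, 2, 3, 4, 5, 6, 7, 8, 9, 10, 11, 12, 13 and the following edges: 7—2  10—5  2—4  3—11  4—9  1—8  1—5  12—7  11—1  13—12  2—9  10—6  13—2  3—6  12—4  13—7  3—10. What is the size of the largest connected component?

7

0 is isolated — a component by itself.
Starting from 2 we can reach 2, 4, 7, 9, 12, 13. That is one component of size 6.
Starting from 1 we can reach 1, 3, 5, 6, 8, 10, 11. That is one component of size 7.
The largest has 7 vertices.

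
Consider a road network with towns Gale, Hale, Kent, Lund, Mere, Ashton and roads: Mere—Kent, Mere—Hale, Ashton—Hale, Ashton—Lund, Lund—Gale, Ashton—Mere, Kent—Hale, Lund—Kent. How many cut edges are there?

1

The edges on the cycle Ashton-Mere-Hale-Ashton are not bridges since each lies on that cycle.
But removing Lund—Gale disconnects Lund from Gale — this is a bridge.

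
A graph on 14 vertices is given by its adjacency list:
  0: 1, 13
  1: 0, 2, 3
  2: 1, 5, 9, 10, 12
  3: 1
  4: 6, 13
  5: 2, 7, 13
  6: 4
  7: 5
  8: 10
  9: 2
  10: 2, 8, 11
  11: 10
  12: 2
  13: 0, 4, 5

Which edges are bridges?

The edges on the cycle 2-1-0-13-5-2 are not bridges since each lies on that cycle.
But removing 10-11 disconnects 10 from 11; removing 5-7 disconnects 5 from 7; removing 13-4 disconnects 13 from 4; removing 6-4 disconnects 6 from 4 — these are bridges.
In total 9 edges are bridges.

1-3, 10-11, 10-2, 10-8, 12-2, 13-4, 2-9, 4-6, 5-7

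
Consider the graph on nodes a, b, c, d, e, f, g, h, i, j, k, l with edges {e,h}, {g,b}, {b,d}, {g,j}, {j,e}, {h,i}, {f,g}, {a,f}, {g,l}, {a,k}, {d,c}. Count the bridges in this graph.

11

removing f-g disconnects f from g; removing g-l disconnects g from l; removing f-a disconnects f from a; removing b-g disconnects b from g — these are bridges.
In total 11 edges are bridges.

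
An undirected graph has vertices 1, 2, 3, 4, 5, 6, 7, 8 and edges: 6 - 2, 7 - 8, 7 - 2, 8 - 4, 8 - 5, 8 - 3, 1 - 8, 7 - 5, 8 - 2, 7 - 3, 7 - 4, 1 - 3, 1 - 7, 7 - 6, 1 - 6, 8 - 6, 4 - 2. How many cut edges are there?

0

The edges on the cycle 1-7-8-3-1 are not bridges since each lies on that cycle.
Every edge lies on some cycle, so there are no bridges.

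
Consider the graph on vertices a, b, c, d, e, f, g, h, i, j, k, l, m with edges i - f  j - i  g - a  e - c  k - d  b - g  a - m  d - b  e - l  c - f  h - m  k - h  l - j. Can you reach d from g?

Yes

From g we can reach a, b, d, g, h, k, m, which includes d.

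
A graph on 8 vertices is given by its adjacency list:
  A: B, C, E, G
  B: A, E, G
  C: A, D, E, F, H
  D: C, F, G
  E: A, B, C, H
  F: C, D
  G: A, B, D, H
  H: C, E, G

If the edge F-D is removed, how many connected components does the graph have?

1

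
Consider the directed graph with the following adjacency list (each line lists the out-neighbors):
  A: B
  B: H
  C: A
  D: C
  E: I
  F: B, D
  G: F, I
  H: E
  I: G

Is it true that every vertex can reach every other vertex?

Yes

From B we can reach every vertex (A, B, C, D, E, F, G, H, I), and every vertex can reach B (A, B, C, D, E, F, G, H, I). So the whole graph is one strongly connected component.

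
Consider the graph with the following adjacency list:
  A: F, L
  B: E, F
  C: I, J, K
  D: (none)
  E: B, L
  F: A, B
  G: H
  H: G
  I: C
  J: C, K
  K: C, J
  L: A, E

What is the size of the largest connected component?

5

D is isolated — a component by itself.
Starting from G we can reach G, H. That is one component of size 2.
Starting from C we can reach C, I, J, K. That is one component of size 4.
Starting from A we can reach A, B, E, F, L. That is one component of size 5.
The largest has 5 vertices.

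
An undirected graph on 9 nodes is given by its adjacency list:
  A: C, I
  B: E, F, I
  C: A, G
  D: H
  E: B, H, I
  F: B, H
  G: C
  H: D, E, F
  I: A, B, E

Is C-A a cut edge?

Yes

Removing C-A leaves no path between C and A: the component count goes from 1 to 2. So it is a bridge.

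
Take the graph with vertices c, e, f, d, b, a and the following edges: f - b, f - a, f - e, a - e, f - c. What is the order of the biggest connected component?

d is isolated — a component by itself.
Starting from a we can reach a, b, c, e, f. That is one component of size 5.
The largest has 5 vertices.

5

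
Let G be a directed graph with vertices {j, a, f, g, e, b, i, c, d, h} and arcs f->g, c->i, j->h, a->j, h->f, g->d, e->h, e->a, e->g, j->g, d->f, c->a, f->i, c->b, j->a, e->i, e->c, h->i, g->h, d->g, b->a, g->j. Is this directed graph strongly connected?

No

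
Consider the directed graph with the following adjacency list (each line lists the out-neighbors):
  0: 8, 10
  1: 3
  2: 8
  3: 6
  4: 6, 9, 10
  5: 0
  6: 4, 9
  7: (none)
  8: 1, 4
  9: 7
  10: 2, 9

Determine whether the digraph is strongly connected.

There is no directed path from 10 to 0, so the graph is not strongly connected.

No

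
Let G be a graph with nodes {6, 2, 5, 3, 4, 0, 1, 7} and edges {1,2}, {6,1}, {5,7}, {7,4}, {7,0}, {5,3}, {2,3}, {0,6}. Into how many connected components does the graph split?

Starting from 0 we can reach 0, 1, 2, 3, 4, 5, 6, 7. That is one component of size 8.
Total: 1 component.

1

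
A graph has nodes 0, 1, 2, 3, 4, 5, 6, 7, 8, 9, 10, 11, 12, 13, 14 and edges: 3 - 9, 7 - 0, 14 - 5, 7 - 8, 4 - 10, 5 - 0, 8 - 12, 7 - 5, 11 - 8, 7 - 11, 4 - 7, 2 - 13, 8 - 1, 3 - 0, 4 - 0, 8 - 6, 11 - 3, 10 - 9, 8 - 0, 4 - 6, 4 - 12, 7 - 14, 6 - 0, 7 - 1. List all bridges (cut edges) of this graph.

13-2

The edges on the cycle 7-11-8-1-7 are not bridges since each lies on that cycle.
But removing 2 - 13 disconnects 2 from 13 — this is a bridge.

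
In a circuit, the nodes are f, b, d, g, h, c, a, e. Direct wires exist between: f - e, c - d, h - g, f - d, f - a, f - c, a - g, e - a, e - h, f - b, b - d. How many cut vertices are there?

1

Removing f increases the component count from 1 to 2, so f is a cut vertex.
By contrast removing e leaves 1 component; it is not a cut vertex. No other vertex is a cut vertex either.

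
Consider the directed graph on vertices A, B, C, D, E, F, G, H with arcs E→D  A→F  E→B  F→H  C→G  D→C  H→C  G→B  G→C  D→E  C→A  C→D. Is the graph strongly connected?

There is no directed path from B to A, so the graph is not strongly connected.

No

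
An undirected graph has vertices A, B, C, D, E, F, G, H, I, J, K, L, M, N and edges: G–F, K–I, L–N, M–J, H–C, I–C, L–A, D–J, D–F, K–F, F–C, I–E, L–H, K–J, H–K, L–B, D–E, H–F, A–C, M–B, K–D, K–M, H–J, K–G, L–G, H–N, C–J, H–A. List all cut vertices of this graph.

none

Removing C, for instance, still leaves 1 component. No single vertex removal increases the component count — the graph has no articulation points.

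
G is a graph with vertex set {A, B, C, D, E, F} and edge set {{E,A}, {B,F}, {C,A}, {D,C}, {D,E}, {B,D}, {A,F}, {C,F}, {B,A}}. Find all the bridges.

none

The edges on the cycle B-D-C-A-B are not bridges since each lies on that cycle.
Every edge lies on some cycle, so there are no bridges.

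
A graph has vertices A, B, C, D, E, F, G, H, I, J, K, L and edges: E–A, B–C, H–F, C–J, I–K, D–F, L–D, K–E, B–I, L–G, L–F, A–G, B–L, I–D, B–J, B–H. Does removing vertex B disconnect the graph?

Deleting B raises the number of components from 1 to 2, so B is a cut vertex.

Yes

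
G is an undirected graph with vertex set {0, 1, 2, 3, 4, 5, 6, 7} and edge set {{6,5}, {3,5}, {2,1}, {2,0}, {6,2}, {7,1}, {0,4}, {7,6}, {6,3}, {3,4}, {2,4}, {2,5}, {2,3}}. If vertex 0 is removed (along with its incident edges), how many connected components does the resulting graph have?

With 0 gone, the remaining components are: {1, 2, 3, 4, 5, 6, 7}.
That is 1 component.

1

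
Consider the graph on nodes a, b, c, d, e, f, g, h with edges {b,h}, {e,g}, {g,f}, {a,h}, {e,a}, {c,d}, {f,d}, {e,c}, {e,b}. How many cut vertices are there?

1

Removing e increases the component count from 1 to 2, so e is a cut vertex.
By contrast removing b leaves 1 component; it is not a cut vertex. No other vertex is a cut vertex either.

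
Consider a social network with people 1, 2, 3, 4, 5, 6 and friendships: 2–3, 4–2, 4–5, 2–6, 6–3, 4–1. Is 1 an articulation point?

Deleting 1 leaves 1 component (was 1), so 1 is not a cut vertex.

No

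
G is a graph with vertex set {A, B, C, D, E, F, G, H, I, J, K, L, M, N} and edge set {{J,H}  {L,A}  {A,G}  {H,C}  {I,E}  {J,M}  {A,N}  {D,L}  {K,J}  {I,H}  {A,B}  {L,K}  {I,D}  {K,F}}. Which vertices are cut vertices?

Removing A increases the component count from 1 to 4, so A is a cut vertex.
Removing H increases the component count from 1 to 2, so H is a cut vertex.
Removing I increases the component count from 1 to 2, so I is a cut vertex.
Likewise J, K, L are cut vertices.
By contrast removing C leaves 1 component; it is not a cut vertex. No other vertex is a cut vertex either.

A, H, I, J, K, L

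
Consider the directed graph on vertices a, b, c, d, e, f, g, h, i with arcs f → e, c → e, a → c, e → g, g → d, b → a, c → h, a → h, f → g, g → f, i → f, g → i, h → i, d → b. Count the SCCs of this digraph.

1

{a, b, c, d, e, f, g, h, i} are all mutually reachable — one SCC of size 9.
That gives 1 strongly connected component.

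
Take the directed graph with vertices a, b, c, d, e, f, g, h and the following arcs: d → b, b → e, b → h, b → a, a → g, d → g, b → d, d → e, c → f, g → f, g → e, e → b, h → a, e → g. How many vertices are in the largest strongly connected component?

6

{a, b, d, e, g, h} are all mutually reachable — one SCC of size 6.
{f} is an SCC by itself.
{c} is an SCC by itself.
The largest has 6 vertices.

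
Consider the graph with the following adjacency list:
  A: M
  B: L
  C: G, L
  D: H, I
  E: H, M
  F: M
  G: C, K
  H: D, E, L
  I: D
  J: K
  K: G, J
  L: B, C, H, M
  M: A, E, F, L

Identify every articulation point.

C, D, G, H, K, L, M

Removing C increases the component count from 1 to 2, so C is a cut vertex.
Removing D increases the component count from 1 to 2, so D is a cut vertex.
Removing G increases the component count from 1 to 2, so G is a cut vertex.
Likewise H, K, L, M are cut vertices.
By contrast removing J leaves 1 component; it is not a cut vertex. No other vertex is a cut vertex either.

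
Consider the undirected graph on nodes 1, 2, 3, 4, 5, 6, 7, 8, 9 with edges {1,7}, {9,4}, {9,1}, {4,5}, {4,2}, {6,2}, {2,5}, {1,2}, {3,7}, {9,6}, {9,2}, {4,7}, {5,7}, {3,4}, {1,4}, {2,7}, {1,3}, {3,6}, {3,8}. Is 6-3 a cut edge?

After removing 6-3, the path 6-9-1-3 still connects them, so the edge is not a bridge.

No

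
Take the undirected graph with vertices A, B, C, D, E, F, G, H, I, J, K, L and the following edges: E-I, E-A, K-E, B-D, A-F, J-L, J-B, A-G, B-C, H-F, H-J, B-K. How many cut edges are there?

5

The edges on the cycle H-J-B-K-E-A-F-H are not bridges since each lies on that cycle.
But removing G-A disconnects G from A; removing B-C disconnects B from C; removing L-J disconnects L from J; removing D-B disconnects D from B — these are bridges.
In total 5 edges are bridges.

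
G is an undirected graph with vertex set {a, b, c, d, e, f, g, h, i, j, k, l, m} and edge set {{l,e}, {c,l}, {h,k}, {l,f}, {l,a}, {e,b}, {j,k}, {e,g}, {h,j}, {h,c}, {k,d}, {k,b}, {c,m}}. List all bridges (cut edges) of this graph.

a-l, c-m, d-k, e-g, f-l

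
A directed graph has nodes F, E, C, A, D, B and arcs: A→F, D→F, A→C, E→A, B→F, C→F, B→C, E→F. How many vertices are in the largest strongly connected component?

1

{E} is an SCC by itself.
{D} is an SCC by itself.
{B} is an SCC by itself.
{F} is an SCC by itself.
{A} is an SCC by itself.
(and 1 more singleton SCC)
The largest has 1 vertex.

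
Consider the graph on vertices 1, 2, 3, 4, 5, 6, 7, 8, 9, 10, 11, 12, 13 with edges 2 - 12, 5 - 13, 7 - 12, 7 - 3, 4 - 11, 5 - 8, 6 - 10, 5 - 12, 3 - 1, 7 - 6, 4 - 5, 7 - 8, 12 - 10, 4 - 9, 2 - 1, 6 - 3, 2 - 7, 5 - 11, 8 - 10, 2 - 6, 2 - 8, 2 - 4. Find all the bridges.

The edges on the cycle 2-7-6-3-1-2 are not bridges since each lies on that cycle.
But removing 4 - 9 disconnects 4 from 9; removing 5 - 13 disconnects 5 from 13 — these are bridges.

13-5, 4-9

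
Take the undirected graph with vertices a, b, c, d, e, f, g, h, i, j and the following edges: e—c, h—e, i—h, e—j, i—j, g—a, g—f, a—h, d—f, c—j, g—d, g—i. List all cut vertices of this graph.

g

Removing g increases the component count from 2 to 3, so g is a cut vertex.
By contrast removing c leaves 2 components; it is not a cut vertex. No other vertex is a cut vertex either.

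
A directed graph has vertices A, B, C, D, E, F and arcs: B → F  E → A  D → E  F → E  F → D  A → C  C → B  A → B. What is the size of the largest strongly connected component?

6

{A, B, C, D, E, F} are all mutually reachable — one SCC of size 6.
The largest has 6 vertices.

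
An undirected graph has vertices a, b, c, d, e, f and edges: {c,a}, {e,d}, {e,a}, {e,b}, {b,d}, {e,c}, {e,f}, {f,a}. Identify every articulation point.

e

Removing e increases the component count from 1 to 2, so e is a cut vertex.
By contrast removing f leaves 1 component; it is not a cut vertex. No other vertex is a cut vertex either.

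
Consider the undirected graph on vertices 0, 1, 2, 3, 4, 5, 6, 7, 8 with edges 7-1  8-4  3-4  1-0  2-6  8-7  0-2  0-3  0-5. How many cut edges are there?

The edges on the cycle 8-7-1-0-3-4-8 are not bridges since each lies on that cycle.
But removing 5-0 disconnects 5 from 0; removing 2-6 disconnects 2 from 6; removing 0-2 disconnects 0 from 2 — these are bridges.
That makes 3 bridges.

3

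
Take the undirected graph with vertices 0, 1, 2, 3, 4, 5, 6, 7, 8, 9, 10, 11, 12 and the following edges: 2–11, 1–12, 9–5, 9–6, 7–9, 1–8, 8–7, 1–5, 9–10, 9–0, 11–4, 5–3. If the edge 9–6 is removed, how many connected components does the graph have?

Before removal there are 2 components.
9–6 is a bridge — removing it separates 9's side from 6's side.
After removal: 3 components.

3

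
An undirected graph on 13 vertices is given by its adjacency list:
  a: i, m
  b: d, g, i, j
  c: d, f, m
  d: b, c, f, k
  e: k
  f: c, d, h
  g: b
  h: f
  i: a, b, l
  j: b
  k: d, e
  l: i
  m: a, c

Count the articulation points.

5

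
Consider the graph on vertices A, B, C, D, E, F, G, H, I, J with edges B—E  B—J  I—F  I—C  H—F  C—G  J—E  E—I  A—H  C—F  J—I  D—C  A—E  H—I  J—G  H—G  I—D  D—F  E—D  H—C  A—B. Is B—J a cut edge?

No

After removing B—J, the path B-E-J still connects them, so the edge is not a bridge.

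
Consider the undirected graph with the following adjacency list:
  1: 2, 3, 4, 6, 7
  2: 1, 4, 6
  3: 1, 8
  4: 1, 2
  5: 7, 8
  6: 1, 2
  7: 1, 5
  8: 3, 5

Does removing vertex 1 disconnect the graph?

Deleting 1 raises the number of components from 1 to 2, so 1 is a cut vertex.

Yes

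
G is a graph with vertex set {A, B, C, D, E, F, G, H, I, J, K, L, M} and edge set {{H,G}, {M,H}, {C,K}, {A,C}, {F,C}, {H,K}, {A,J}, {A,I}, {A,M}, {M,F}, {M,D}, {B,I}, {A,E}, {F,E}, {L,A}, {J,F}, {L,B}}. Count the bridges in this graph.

2

The edges on the cycle A-M-F-E-A are not bridges since each lies on that cycle.
But removing H—G disconnects H from G; removing M—D disconnects M from D — these are bridges.
That makes 2 bridges.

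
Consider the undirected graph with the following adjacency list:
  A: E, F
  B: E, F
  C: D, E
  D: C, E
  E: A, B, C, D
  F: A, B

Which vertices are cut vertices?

E

Removing E increases the component count from 1 to 2, so E is a cut vertex.
By contrast removing F leaves 1 component; it is not a cut vertex. No other vertex is a cut vertex either.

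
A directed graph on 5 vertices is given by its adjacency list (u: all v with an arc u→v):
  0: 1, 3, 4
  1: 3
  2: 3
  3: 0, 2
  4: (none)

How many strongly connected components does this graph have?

2

{0, 1, 2, 3} are all mutually reachable — one SCC of size 4.
{4} is an SCC by itself.
That gives 2 strongly connected components.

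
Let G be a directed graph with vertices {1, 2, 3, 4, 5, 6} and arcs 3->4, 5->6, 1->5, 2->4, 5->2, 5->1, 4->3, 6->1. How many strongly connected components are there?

3

{1, 5, 6} are all mutually reachable — one SCC of size 3.
{3, 4} are all mutually reachable — one SCC of size 2.
{2} is an SCC by itself.
That gives 3 strongly connected components.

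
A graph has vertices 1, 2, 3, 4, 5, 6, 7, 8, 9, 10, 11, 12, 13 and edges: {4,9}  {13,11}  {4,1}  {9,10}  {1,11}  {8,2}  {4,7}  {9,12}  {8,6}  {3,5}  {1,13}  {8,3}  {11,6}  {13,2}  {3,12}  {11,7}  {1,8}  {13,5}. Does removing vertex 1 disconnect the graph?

No

Deleting 1 leaves 1 component (was 1) (its neighbors 4, 8, 11, 13 remain connected to each other), so 1 is not a cut vertex.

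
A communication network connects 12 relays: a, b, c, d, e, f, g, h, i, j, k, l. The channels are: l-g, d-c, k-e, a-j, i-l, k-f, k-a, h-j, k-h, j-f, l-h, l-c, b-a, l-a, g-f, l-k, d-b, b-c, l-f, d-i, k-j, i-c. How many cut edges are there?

The edges on the cycle l-k-j-h-l are not bridges since each lies on that cycle.
But removing e-k disconnects e from k — this is a bridge.

1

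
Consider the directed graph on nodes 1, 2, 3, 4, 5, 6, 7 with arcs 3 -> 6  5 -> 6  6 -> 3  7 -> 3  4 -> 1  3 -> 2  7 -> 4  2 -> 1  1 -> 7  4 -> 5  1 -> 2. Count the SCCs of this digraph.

{1, 2, 3, 4, 5, 6, 7} are all mutually reachable — one SCC of size 7.
That gives 1 strongly connected component.

1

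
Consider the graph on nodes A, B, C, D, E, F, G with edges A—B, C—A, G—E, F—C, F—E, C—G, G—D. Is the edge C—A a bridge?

Yes

Removing C—A leaves no path between C and A: the component count goes from 1 to 2. So it is a bridge.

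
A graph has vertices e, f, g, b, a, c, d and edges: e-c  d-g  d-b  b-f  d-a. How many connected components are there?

Starting from c we can reach c, e. That is one component of size 2.
Starting from a we can reach a, b, d, f, g. That is one component of size 5.
Total: 2 components.

2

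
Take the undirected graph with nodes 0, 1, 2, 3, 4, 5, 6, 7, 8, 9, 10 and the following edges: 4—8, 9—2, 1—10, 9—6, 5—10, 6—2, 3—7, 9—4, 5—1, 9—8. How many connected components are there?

4

0 is isolated — a component by itself.
Starting from 3 we can reach 3, 7. That is one component of size 2.
Starting from 1 we can reach 1, 5, 10. That is one component of size 3.
Starting from 2 we can reach 2, 4, 6, 8, 9. That is one component of size 5.
Total: 4 components.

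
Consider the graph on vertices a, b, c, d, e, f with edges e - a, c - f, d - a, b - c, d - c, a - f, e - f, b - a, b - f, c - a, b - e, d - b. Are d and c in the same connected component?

From d we can reach a, b, c, d, e, f, which includes c.

Yes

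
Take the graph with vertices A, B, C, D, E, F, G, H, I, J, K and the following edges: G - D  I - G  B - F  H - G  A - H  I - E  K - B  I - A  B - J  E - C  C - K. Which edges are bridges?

B-F, B-J, B-K, C-E, C-K, D-G, E-I

The edges on the cycle I-A-H-G-I are not bridges since each lies on that cycle.
But removing D - G disconnects D from G; removing F - B disconnects F from B; removing E - C disconnects E from C; removing K - B disconnects K from B — these are bridges.
In total 7 edges are bridges.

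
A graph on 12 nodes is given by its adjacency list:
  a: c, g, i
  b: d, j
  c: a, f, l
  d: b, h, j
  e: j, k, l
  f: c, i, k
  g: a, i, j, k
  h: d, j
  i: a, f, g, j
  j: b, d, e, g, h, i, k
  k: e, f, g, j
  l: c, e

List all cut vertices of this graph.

j

Removing j increases the component count from 1 to 2, so j is a cut vertex.
By contrast removing l leaves 1 component; it is not a cut vertex. No other vertex is a cut vertex either.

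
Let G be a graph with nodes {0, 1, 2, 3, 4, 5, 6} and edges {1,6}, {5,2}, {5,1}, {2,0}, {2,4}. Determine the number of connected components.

3 is isolated — a component by itself.
Starting from 0 we can reach 0, 1, 2, 4, 5, 6. That is one component of size 6.
Total: 2 components.

2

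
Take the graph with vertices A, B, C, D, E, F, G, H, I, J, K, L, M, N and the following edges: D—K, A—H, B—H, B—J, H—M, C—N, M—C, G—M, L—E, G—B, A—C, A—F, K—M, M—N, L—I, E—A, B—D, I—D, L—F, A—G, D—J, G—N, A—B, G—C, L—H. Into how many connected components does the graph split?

Starting from A we can reach A, B, C, D, E, F, G, H, I, J, K, L, M, N. That is one component of size 14.
Total: 1 component.

1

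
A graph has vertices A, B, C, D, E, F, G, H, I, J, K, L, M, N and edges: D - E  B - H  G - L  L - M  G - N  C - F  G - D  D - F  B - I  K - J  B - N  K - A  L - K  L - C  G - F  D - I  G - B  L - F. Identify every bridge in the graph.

A-K, B-H, D-E, J-K, K-L, L-M

The edges on the cycle G-L-C-F-D-G are not bridges since each lies on that cycle.
But removing E - D disconnects E from D; removing H - B disconnects H from B; removing K - A disconnects K from A; removing L - M disconnects L from M — these are bridges.
In total 6 edges are bridges.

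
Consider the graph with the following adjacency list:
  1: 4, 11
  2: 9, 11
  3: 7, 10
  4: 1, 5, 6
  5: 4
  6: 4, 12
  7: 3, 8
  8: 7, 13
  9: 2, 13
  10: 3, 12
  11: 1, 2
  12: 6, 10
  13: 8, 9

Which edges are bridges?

4-5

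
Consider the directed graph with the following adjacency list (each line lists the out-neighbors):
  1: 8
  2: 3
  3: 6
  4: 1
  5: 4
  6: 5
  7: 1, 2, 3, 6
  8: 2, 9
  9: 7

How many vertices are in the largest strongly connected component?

9

{1, 2, 3, 4, 5, 6, 7, 8, 9} are all mutually reachable — one SCC of size 9.
The largest has 9 vertices.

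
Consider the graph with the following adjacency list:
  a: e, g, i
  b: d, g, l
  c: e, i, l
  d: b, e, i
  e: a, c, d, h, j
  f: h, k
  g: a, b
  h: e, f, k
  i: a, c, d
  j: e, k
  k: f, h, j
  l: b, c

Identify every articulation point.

e

Removing e increases the component count from 1 to 2, so e is a cut vertex.
By contrast removing g leaves 1 component; it is not a cut vertex. No other vertex is a cut vertex either.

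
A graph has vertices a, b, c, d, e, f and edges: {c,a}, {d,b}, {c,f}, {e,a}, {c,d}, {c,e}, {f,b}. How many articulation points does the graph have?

Removing c increases the component count from 1 to 2, so c is a cut vertex.
By contrast removing a leaves 1 component; it is not a cut vertex. No other vertex is a cut vertex either.

1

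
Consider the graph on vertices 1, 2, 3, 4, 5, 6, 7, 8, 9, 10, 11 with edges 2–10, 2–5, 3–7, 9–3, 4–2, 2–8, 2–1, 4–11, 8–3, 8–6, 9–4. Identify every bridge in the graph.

The edges on the cycle 9-4-2-8-3-9 are not bridges since each lies on that cycle.
But removing 2–1 disconnects 2 from 1; removing 2–10 disconnects 2 from 10; removing 6–8 disconnects 6 from 8; removing 4–11 disconnects 4 from 11 — these are bridges.
In total 6 edges are bridges.

1-2, 10-2, 11-4, 2-5, 3-7, 6-8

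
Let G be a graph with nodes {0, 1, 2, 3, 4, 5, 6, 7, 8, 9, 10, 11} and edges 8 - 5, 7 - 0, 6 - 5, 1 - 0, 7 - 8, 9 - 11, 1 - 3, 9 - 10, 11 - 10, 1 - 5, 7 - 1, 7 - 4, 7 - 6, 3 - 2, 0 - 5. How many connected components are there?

2

Starting from 9 we can reach 9, 10, 11. That is one component of size 3.
Starting from 0 we can reach 0, 1, 2, 3, 4, 5, 6, 7, 8. That is one component of size 9.
Total: 2 components.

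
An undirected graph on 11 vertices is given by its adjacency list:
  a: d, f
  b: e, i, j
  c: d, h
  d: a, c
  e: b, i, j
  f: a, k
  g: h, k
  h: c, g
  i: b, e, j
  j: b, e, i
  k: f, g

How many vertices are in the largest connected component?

7

Starting from b we can reach b, e, i, j. That is one component of size 4.
Starting from a we can reach a, c, d, f, g, h, k. That is one component of size 7.
The largest has 7 vertices.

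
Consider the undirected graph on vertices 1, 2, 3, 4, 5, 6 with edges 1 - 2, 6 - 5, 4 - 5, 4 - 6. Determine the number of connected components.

3

3 is isolated — a component by itself.
Starting from 1 we can reach 1, 2. That is one component of size 2.
Starting from 4 we can reach 4, 5, 6. That is one component of size 3.
Total: 3 components.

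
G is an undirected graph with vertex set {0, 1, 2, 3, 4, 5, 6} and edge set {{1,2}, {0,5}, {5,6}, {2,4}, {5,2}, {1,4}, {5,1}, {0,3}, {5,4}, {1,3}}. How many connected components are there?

Starting from 0 we can reach 0, 1, 2, 3, 4, 5, 6. That is one component of size 7.
Total: 1 component.

1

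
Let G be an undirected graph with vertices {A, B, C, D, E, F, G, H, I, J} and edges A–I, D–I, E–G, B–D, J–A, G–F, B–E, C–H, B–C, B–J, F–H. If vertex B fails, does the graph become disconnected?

Yes

Deleting B raises the number of components from 1 to 2, so B is a cut vertex.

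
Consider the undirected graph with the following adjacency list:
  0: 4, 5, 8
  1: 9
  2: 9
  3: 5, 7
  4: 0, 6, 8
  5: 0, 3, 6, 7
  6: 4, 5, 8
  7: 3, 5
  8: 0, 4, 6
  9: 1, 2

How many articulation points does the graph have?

2

Removing 5 increases the component count from 2 to 3, so 5 is a cut vertex.
Removing 9 increases the component count from 2 to 3, so 9 is a cut vertex.
By contrast removing 1 leaves 2 components; it is not a cut vertex. No other vertex is a cut vertex either.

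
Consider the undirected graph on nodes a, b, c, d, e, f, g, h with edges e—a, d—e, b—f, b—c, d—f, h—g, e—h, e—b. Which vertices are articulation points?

b, e, h

Removing b increases the component count from 1 to 2, so b is a cut vertex.
Removing e increases the component count from 1 to 3, so e is a cut vertex.
Removing h increases the component count from 1 to 2, so h is a cut vertex.
By contrast removing f leaves 1 component; it is not a cut vertex. No other vertex is a cut vertex either.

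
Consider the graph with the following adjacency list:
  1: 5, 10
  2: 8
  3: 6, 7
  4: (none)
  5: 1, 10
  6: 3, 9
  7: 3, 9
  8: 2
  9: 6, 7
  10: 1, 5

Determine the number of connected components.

4

4 is isolated — a component by itself.
Starting from 2 we can reach 2, 8. That is one component of size 2.
Starting from 1 we can reach 1, 5, 10. That is one component of size 3.
Starting from 3 we can reach 3, 6, 7, 9. That is one component of size 4.
Total: 4 components.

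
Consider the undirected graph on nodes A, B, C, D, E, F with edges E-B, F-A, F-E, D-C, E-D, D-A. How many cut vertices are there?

2

Removing D increases the component count from 1 to 2, so D is a cut vertex.
Removing E increases the component count from 1 to 2, so E is a cut vertex.
By contrast removing A leaves 1 component; it is not a cut vertex. No other vertex is a cut vertex either.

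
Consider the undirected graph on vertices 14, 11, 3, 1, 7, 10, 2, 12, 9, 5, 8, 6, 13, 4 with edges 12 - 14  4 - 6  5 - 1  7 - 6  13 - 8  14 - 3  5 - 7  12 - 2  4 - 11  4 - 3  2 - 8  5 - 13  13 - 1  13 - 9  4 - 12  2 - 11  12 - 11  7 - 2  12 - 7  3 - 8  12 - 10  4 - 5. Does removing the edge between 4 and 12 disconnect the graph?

No

After removing 4 - 12, the path 4-11-12 still connects them, so the edge is not a bridge.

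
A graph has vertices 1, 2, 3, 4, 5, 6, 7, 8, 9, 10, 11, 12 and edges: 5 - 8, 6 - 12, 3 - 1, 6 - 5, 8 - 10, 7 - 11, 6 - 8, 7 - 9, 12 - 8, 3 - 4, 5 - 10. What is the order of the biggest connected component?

5

2 is isolated — a component by itself.
Starting from 1 we can reach 1, 3, 4. That is one component of size 3.
Starting from 7 we can reach 7, 9, 11. That is one component of size 3.
Starting from 5 we can reach 5, 6, 8, 10, 12. That is one component of size 5.
The largest has 5 vertices.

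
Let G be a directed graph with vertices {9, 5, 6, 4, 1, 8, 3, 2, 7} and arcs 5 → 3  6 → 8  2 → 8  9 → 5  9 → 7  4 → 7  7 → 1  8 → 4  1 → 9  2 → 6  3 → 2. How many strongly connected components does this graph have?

1

{1, 2, 3, 4, 5, 6, 7, 8, 9} are all mutually reachable — one SCC of size 9.
That gives 1 strongly connected component.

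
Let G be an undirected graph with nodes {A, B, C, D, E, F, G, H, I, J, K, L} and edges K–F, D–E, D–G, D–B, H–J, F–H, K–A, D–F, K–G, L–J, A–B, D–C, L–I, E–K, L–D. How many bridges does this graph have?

2

The edges on the cycle D-E-K-A-B-D are not bridges since each lies on that cycle.
But removing C–D disconnects C from D; removing I–L disconnects I from L — these are bridges.
That makes 2 bridges.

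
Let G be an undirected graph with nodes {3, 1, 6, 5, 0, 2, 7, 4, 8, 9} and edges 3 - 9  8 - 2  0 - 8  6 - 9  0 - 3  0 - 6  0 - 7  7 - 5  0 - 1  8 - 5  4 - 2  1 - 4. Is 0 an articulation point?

Yes

Deleting 0 raises the number of components from 1 to 2, so 0 is a cut vertex.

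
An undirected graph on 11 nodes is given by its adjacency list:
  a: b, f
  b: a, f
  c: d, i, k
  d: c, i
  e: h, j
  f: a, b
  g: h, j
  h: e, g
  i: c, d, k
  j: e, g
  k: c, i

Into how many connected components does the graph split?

3

Starting from a we can reach a, b, f. That is one component of size 3.
Starting from c we can reach c, d, i, k. That is one component of size 4.
Starting from e we can reach e, g, h, j. That is one component of size 4.
Total: 3 components.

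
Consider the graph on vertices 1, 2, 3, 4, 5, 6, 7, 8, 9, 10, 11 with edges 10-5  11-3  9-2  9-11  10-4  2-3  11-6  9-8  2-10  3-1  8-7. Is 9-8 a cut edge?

Removing 9-8 leaves no path between 9 and 8: the component count goes from 1 to 2. So it is a bridge.

Yes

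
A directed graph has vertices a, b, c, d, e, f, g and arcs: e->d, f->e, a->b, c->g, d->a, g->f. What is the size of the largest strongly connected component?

{f} is an SCC by itself.
{c} is an SCC by itself.
{a} is an SCC by itself.
{g} is an SCC by itself.
{b} is an SCC by itself.
(and 2 more singleton SCCs)
The largest has 1 vertex.

1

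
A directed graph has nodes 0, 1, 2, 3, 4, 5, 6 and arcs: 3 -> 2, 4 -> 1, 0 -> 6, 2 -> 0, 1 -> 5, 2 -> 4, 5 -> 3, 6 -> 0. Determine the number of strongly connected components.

2

{1, 2, 3, 4, 5} are all mutually reachable — one SCC of size 5.
{0, 6} are all mutually reachable — one SCC of size 2.
That gives 2 strongly connected components.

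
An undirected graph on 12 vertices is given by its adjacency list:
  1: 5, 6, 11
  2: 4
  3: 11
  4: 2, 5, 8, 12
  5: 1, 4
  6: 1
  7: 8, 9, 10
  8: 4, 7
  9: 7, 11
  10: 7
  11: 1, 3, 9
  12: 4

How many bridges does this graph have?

The edges on the cycle 8-7-9-11-1-5-4-8 are not bridges since each lies on that cycle.
But removing 2-4 disconnects 2 from 4; removing 11-3 disconnects 11 from 3; removing 12-4 disconnects 12 from 4; removing 10-7 disconnects 10 from 7 — these are bridges.
In total 5 edges are bridges.

5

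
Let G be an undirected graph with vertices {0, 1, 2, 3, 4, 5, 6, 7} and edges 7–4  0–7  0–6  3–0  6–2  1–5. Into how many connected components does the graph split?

Starting from 1 we can reach 1, 5. That is one component of size 2.
Starting from 0 we can reach 0, 2, 3, 4, 6, 7. That is one component of size 6.
Total: 2 components.

2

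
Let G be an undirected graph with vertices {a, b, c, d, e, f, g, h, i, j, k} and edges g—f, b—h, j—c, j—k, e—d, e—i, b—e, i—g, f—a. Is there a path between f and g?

From f we can reach a, b, d, e, f, g, h, i, which includes g.

Yes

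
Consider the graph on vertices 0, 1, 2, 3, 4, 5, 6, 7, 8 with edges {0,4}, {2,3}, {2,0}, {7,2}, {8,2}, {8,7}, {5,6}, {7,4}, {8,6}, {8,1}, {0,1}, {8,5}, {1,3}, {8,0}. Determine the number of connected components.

Starting from 0 we can reach 0, 1, 2, 3, 4, 5, 6, 7, 8. That is one component of size 9.
Total: 1 component.

1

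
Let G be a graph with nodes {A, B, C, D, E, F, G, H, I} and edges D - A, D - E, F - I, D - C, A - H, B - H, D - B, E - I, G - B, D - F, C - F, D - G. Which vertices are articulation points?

Removing D increases the component count from 1 to 2, so D is a cut vertex.
By contrast removing G leaves 1 component; it is not a cut vertex. No other vertex is a cut vertex either.

D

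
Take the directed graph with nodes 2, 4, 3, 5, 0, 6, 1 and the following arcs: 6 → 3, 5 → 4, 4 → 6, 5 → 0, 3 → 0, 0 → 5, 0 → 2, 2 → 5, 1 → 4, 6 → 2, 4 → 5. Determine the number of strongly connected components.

2

{0, 2, 3, 4, 5, 6} are all mutually reachable — one SCC of size 6.
{1} is an SCC by itself.
That gives 2 strongly connected components.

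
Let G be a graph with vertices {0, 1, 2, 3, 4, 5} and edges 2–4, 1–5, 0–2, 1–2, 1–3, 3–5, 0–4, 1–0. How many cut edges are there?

The edges on the cycle 1-3-5-1 are not bridges since each lies on that cycle.
Every edge lies on some cycle, so there are no bridges.

0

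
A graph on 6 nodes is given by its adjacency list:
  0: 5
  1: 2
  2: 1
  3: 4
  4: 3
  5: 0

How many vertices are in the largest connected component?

2

Starting from 1 we can reach 1, 2. That is one component of size 2.
Starting from 0 we can reach 0, 5. That is one component of size 2.
Starting from 3 we can reach 3, 4. That is one component of size 2.
The largest has 2 vertices.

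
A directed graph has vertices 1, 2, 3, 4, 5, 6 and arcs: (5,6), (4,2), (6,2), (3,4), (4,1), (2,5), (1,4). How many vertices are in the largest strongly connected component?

{2, 5, 6} are all mutually reachable — one SCC of size 3.
{1, 4} are all mutually reachable — one SCC of size 2.
{3} is an SCC by itself.
The largest has 3 vertices.

3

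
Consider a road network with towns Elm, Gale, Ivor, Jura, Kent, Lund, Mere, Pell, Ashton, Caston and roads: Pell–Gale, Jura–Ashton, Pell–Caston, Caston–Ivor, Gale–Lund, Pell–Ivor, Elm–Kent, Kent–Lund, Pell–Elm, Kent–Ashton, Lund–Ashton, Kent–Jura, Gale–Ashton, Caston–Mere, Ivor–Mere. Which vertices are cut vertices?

Removing Pell increases the component count from 1 to 2, so Pell is a cut vertex.
By contrast removing Lund leaves 1 component; it is not a cut vertex. No other vertex is a cut vertex either.

Pell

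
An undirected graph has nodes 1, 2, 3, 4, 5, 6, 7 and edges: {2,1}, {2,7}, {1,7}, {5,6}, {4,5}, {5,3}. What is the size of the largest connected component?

Starting from 1 we can reach 1, 2, 7. That is one component of size 3.
Starting from 3 we can reach 3, 4, 5, 6. That is one component of size 4.
The largest has 4 vertices.

4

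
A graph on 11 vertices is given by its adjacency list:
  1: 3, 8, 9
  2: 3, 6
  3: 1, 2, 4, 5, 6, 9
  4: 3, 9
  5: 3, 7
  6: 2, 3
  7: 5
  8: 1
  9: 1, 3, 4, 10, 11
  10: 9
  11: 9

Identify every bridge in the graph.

The edges on the cycle 3-9-1-3 are not bridges since each lies on that cycle.
But removing 7-5 disconnects 7 from 5; removing 3-5 disconnects 3 from 5; removing 9-11 disconnects 9 from 11; removing 9-10 disconnects 9 from 10 — these are bridges.
In total 5 edges are bridges.

1-8, 10-9, 11-9, 3-5, 5-7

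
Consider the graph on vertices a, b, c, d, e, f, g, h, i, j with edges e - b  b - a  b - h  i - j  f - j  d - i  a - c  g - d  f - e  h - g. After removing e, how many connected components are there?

1

With e gone, the remaining components are: {a, b, c, d, f, g, h, i, j}.
That is 1 component.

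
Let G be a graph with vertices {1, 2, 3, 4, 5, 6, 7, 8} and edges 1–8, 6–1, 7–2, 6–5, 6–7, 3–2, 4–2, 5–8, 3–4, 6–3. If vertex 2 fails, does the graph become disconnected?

No

Deleting 2 leaves 1 component (was 1) (its neighbors 3, 4, 7 remain connected to each other), so 2 is not a cut vertex.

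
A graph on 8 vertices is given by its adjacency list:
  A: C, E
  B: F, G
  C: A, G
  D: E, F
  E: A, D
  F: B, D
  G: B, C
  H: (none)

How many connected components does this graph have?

H is isolated — a component by itself.
Starting from A we can reach A, B, C, D, E, F, G. That is one component of size 7.
Total: 2 components.

2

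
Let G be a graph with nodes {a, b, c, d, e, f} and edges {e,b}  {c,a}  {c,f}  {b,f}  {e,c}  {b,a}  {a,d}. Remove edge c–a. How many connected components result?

1

c and a are still connected via c-e-b-a, so the component count stays at 1.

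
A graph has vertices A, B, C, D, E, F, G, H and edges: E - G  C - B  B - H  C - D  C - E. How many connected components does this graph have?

A is isolated — a component by itself.
F is isolated — a component by itself.
Starting from B we can reach B, C, D, E, G, H. That is one component of size 6.
Total: 3 components.

3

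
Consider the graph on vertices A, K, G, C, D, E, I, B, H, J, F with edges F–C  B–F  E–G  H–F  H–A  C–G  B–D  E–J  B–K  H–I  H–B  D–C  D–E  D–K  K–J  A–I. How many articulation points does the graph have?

Removing H increases the component count from 1 to 2, so H is a cut vertex.
By contrast removing I leaves 1 component; it is not a cut vertex. No other vertex is a cut vertex either.

1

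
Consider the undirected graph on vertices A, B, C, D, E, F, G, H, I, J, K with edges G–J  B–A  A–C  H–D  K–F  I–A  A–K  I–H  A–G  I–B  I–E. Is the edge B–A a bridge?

After removing B–A, the path B-I-A still connects them, so the edge is not a bridge.

No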